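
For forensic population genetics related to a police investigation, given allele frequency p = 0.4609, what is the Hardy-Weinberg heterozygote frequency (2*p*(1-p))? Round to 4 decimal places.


Hardy-Weinberg heterozygote frequency:
q = 1 - p = 1 - 0.4609 = 0.5391
2pq = 2 * 0.4609 * 0.5391 = 0.4969

0.4969


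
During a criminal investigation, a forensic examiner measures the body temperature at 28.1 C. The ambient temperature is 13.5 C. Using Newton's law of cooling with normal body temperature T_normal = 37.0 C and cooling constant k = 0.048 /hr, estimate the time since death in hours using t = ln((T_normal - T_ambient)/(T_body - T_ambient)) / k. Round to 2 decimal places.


Using Newton's law of cooling:
t = ln((T_normal - T_ambient) / (T_body - T_ambient)) / k
T_normal - T_ambient = 23.5
T_body - T_ambient = 14.6
Ratio = 1.609589
ln(ratio) = 0.475979
t = 0.475979 / 0.048 = 9.92 hours

9.92


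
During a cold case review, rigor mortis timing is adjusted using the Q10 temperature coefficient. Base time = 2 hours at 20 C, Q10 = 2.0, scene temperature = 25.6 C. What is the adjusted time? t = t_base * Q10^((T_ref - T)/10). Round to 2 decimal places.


Rigor mortis time adjustment:
Exponent = (T_ref - T_actual) / 10 = (20 - 25.6) / 10 = -0.56
Q10 factor = 2.0^-0.56 = 0.6783
t_adjusted = 2 * 0.6783 = 1.36 hours

1.36


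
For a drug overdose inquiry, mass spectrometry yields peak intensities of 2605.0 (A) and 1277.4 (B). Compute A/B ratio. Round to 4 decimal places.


Spectral peak ratio:
Peak A = 2605.0 counts
Peak B = 1277.4 counts
Ratio = 2605.0 / 1277.4 = 2.0393

2.0393


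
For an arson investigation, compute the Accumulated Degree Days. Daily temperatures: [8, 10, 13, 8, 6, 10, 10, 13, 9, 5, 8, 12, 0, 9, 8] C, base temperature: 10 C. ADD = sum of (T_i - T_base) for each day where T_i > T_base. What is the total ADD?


Computing ADD day by day:
Day 1: max(0, 8 - 10) = 0
Day 2: max(0, 10 - 10) = 0
Day 3: max(0, 13 - 10) = 3
Day 4: max(0, 8 - 10) = 0
Day 5: max(0, 6 - 10) = 0
Day 6: max(0, 10 - 10) = 0
Day 7: max(0, 10 - 10) = 0
Day 8: max(0, 13 - 10) = 3
Day 9: max(0, 9 - 10) = 0
Day 10: max(0, 5 - 10) = 0
Day 11: max(0, 8 - 10) = 0
Day 12: max(0, 12 - 10) = 2
Day 13: max(0, 0 - 10) = 0
Day 14: max(0, 9 - 10) = 0
Day 15: max(0, 8 - 10) = 0
Total ADD = 8

8


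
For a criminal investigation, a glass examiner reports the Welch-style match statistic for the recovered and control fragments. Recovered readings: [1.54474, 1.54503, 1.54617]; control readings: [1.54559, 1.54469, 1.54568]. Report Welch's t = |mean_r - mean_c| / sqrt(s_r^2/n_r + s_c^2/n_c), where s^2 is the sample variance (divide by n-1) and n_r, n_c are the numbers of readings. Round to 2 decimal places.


Welch's t-criterion for glass RI comparison:
Recovered mean = sum / n_r = 4.63594 / 3 = 1.5453133
Control mean = sum / n_c = 4.63596 / 3 = 1.54532
Recovered sample variance s_r^2 = 5.71433e-07
Control sample variance s_c^2 = 2.997e-07
Welch SE (unpooled) = sqrt(s_r^2/n_r + s_c^2/n_c) = sqrt(1.90478e-07 + 9.99e-08) = sqrt(2.90378e-07) = 0.000538867
|mean_r - mean_c| = 6.66667e-06
t = 6.66667e-06 / 0.000538867 = 0.01

0.01


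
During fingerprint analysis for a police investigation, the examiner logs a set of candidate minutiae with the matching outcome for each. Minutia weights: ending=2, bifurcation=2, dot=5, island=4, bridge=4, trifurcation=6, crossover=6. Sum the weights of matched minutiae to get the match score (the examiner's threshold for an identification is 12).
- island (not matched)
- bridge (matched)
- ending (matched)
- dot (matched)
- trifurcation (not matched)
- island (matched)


Weighted minutiae match score:
  island: not matched, +0
  bridge: matched, +4 (running total 4)
  ending: matched, +2 (running total 6)
  dot: matched, +5 (running total 11)
  trifurcation: not matched, +0
  island: matched, +4 (running total 15)
Total score = 15
Threshold = 12; verdict = identification

15


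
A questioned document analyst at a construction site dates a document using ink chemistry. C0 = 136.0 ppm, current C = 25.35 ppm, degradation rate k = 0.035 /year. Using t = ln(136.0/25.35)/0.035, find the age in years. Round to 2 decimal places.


Document age estimation:
C0/C = 136.0 / 25.35 = 5.364892
ln(C0/C) = 1.679876
t = 1.679876 / 0.035 = 48.00 years

48.00


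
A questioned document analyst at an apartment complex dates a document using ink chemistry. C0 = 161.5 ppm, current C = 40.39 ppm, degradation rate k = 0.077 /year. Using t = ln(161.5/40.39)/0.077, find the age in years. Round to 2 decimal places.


Document age estimation:
C0/C = 161.5 / 40.39 = 3.998514
ln(C0/C) = 1.385923
t = 1.385923 / 0.077 = 18.00 years

18.00


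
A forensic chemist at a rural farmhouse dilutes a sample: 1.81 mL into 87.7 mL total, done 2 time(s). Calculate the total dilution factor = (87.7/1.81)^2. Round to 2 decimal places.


Dilution factor calculation:
Single dilution = V_total / V_sample = 87.7 / 1.81 ≈ 48.453039
Number of dilutions = 2
Total DF = (87.7 / 1.81)^2 (full precision, rounded at the end) = 2347.70

2347.70


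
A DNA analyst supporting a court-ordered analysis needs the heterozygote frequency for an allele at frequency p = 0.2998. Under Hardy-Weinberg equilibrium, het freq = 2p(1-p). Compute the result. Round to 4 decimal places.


Hardy-Weinberg heterozygote frequency:
q = 1 - p = 1 - 0.2998 = 0.7002
2pq = 2 * 0.2998 * 0.7002 = 0.4198

0.4198


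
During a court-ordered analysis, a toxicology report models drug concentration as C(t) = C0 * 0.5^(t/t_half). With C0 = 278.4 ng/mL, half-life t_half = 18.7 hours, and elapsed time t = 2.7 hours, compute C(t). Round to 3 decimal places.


Drug concentration decay:
Number of half-lives = t / t_half = 2.7 / 18.7 = 0.144385
Decay factor = 0.5^0.144385 = 0.90476498
C(t) = 278.4 * 0.90476498 = 251.887 ng/mL

251.887


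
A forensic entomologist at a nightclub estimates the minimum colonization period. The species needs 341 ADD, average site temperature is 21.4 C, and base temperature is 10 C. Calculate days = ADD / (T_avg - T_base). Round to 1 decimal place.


Insect development time:
Effective temperature = avg_temp - T_base = 21.4 - 10 = 11.4 C
Days = ADD / effective_temp = 341 / 11.4 = 29.9 days

29.9


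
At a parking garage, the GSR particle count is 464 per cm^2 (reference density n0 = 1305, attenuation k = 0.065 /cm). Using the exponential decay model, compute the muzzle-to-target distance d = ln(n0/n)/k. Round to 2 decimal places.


GSR distance calculation:
n0/n = 1305 / 464 = 2.8125
ln(n0/n) = 1.034074
d = 1.034074 / 0.065 = 15.91 cm

15.91


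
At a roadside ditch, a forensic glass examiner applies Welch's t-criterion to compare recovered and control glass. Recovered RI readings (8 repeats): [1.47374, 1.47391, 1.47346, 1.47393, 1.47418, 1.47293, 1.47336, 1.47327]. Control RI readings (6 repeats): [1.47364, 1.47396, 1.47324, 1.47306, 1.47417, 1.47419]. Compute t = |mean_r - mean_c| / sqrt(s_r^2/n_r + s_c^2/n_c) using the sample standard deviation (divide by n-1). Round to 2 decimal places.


Welch's t-criterion for glass RI comparison:
Recovered mean = sum / n_r = 11.78878 / 8 = 1.4735975
Control mean = sum / n_c = 8.84226 / 6 = 1.47371
Recovered sample variance s_r^2 = 1.7085e-07
Control sample variance s_c^2 = 2.3056e-07
Welch SE (unpooled) = sqrt(s_r^2/n_r + s_c^2/n_c) = sqrt(2.13562e-08 + 3.84267e-08) = sqrt(5.97829e-08) = 0.000244505
|mean_r - mean_c| = 0.0001125
t = 0.0001125 / 0.000244505 = 0.46

0.46


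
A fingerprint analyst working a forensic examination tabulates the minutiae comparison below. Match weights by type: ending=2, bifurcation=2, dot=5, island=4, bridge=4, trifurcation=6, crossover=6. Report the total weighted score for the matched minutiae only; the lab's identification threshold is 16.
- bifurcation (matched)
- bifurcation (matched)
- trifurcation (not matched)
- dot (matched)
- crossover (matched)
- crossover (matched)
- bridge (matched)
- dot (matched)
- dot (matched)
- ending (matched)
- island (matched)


Weighted minutiae match score:
  bifurcation: matched, +2 (running total 2)
  bifurcation: matched, +2 (running total 4)
  trifurcation: not matched, +0
  dot: matched, +5 (running total 9)
  crossover: matched, +6 (running total 15)
  crossover: matched, +6 (running total 21)
  bridge: matched, +4 (running total 25)
  dot: matched, +5 (running total 30)
  dot: matched, +5 (running total 35)
  ending: matched, +2 (running total 37)
  island: matched, +4 (running total 41)
Total score = 41
Threshold = 16; verdict = identification

41


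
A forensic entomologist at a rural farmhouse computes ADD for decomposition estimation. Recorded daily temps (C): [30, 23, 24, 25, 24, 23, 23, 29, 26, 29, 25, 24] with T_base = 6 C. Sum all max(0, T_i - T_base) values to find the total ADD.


Computing ADD day by day:
Day 1: max(0, 30 - 6) = 24
Day 2: max(0, 23 - 6) = 17
Day 3: max(0, 24 - 6) = 18
Day 4: max(0, 25 - 6) = 19
Day 5: max(0, 24 - 6) = 18
Day 6: max(0, 23 - 6) = 17
Day 7: max(0, 23 - 6) = 17
Day 8: max(0, 29 - 6) = 23
Day 9: max(0, 26 - 6) = 20
Day 10: max(0, 29 - 6) = 23
Day 11: max(0, 25 - 6) = 19
Day 12: max(0, 24 - 6) = 18
Total ADD = 233

233


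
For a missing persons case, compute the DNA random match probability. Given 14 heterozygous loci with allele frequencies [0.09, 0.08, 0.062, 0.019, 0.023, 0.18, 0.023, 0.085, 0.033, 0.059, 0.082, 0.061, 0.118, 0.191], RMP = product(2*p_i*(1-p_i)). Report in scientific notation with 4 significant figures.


Computing RMP for 14 loci:
Locus 1: 2 * 0.09 * 0.91 = 0.1638
Locus 2: 2 * 0.08 * 0.92 = 0.1472
Locus 3: 2 * 0.062 * 0.938 = 0.116312
Locus 4: 2 * 0.019 * 0.981 = 0.037278
Locus 5: 2 * 0.023 * 0.977 = 0.044942
Locus 6: 2 * 0.18 * 0.82 = 0.2952
Locus 7: 2 * 0.023 * 0.977 = 0.044942
Locus 8: 2 * 0.085 * 0.915 = 0.15555
Locus 9: 2 * 0.033 * 0.967 = 0.063822
Locus 10: 2 * 0.059 * 0.941 = 0.111038
Locus 11: 2 * 0.082 * 0.918 = 0.150552
Locus 12: 2 * 0.061 * 0.939 = 0.114558
Locus 13: 2 * 0.118 * 0.882 = 0.208152
Locus 14: 2 * 0.191 * 0.809 = 0.309038
RMP = 7.623e-14

7.623e-14


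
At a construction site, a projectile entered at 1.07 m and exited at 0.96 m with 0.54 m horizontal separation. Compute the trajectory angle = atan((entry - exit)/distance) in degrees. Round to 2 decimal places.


Bullet trajectory angle:
Height difference = 1.07 - 0.96 = 0.11 m
angle = atan(0.11 / 0.54)
angle = atan(0.203704)
angle = 11.51 degrees

11.51


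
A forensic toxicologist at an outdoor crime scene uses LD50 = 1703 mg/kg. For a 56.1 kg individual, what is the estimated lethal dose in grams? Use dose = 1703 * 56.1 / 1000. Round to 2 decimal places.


Lethal dose calculation:
Lethal dose = LD50 * body_weight / 1000
= 1703 * 56.1 / 1000
= 95538.3 / 1000
= 95.54 g

95.54


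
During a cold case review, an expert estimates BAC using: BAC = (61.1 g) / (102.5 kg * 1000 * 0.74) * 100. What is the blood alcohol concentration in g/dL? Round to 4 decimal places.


Applying the Widmark formula:
BAC = (dose_g / (body_wt * 1000 * r)) * 100
Denominator = 102.5 * 1000 * 0.74 = 75850
BAC = (61.1 / 75850) * 100
BAC = 0.0806 g/dL

0.0806


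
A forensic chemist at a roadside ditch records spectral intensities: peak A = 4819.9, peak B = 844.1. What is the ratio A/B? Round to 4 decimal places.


Spectral peak ratio:
Peak A = 4819.9 counts
Peak B = 844.1 counts
Ratio = 4819.9 / 844.1 = 5.7101

5.7101


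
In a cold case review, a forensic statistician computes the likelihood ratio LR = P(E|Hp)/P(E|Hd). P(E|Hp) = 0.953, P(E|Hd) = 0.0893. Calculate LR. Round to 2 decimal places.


Likelihood ratio calculation:
LR = P(E|Hp) / P(E|Hd)
LR = 0.953 / 0.0893
LR = 10.67

10.67


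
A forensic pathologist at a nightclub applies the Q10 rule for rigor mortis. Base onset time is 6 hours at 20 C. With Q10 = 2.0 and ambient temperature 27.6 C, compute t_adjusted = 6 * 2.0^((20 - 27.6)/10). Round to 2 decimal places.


Rigor mortis time adjustment:
Exponent = (T_ref - T_actual) / 10 = (20 - 27.6) / 10 = -0.76
Q10 factor = 2.0^-0.76 = 0.5905
t_adjusted = 6 * 0.5905 = 3.54 hours

3.54


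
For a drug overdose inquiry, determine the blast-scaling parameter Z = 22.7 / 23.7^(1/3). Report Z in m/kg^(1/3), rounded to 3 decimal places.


Scaled distance calculation:
W^(1/3) = 23.7^(1/3) = 2.87243
Z = R / W^(1/3) = 22.7 / 2.87243
Z = 7.903 m/kg^(1/3)

7.903


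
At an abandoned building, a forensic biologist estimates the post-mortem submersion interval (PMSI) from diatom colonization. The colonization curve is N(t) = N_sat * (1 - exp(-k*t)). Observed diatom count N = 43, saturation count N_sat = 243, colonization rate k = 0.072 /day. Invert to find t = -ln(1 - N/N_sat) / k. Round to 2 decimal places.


PMSI from diatom colonization curve:
N / N_sat = 43 / 243 = 0.176955
1 - N/N_sat = 0.823045
ln(1 - N/N_sat) = -0.194744
t = -ln(1 - N/N_sat) / k = -(-0.194744) / 0.072 = 2.70 days

2.70


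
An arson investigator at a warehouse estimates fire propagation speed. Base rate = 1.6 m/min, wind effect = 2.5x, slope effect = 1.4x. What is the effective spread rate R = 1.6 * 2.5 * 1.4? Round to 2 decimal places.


Fire spread rate calculation:
R = R0 * wind_factor * slope_factor
= 1.6 * 2.5 * 1.4
= 4 * 1.4
= 5.60 m/min

5.60


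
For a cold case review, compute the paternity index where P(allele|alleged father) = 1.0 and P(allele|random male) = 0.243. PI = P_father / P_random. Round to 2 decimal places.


Paternity Index calculation:
PI = P(allele|father) / P(allele|random)
PI = 1.0 / 0.243
PI = 4.12

4.12


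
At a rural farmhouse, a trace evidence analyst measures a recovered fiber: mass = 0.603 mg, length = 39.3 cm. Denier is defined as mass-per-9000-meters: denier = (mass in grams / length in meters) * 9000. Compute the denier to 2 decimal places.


Denier calculation:
Mass in grams = 0.603 mg / 1000 = 0.000603 g
Length in meters = 39.3 cm / 100 = 0.393 m
Linear density = mass / length = 0.000603 / 0.393 = 0.00153435 g/m
Denier = (g/m) * 9000 = 0.00153435 * 9000 = 13.81

13.81


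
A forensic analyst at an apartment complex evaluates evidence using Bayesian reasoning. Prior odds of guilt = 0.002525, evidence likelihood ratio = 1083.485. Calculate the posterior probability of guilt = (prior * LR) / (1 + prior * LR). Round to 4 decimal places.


Bayesian evidence evaluation:
Posterior odds = prior_odds * LR = 0.002525 * 1083.485 = 2.7358
Posterior probability = posterior_odds / (1 + posterior_odds)
= 2.7358 / (1 + 2.7358)
= 2.7358 / 3.7358
= 0.7323

0.7323


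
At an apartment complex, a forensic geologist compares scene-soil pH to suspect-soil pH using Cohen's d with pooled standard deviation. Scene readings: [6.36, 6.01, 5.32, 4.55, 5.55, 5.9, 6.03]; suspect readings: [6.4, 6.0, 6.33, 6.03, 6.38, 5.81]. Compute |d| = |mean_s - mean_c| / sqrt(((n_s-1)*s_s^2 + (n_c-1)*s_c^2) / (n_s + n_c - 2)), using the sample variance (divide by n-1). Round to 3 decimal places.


Pooled-variance Cohen's d for soil pH comparison:
Scene mean = 39.72 / 7 = 5.674286
Suspect mean = 36.95 / 6 = 6.158333
Scene sample variance s_s^2 = 0.360895
Suspect sample variance s_c^2 = 0.059977
Pooled variance = ((n_s-1)*s_s^2 + (n_c-1)*s_c^2) / (n_s + n_c - 2) = 0.224114
Pooled SD = sqrt(0.224114) = 0.473407
Mean difference = -0.484048
|d| = |-0.484048| / 0.473407 = 1.022

1.022


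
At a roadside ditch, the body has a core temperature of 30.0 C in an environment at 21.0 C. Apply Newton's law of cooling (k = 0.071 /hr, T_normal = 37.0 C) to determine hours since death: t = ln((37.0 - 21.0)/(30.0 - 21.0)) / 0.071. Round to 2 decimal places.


Using Newton's law of cooling:
t = ln((T_normal - T_ambient) / (T_body - T_ambient)) / k
T_normal - T_ambient = 16.0
T_body - T_ambient = 9.0
Ratio = 1.777778
ln(ratio) = 0.575364
t = 0.575364 / 0.071 = 8.10 hours

8.10


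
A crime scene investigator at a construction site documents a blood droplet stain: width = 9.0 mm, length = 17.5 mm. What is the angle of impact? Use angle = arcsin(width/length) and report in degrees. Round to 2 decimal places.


Blood spatter impact angle calculation:
width / length = 9.0 / 17.5 = 0.514286
angle = arcsin(0.514286)
angle = 30.95 degrees

30.95


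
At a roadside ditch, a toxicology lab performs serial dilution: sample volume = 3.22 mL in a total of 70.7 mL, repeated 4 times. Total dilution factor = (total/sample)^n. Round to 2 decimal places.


Dilution factor calculation:
Single dilution = V_total / V_sample = 70.7 / 3.22 ≈ 21.956522
Number of dilutions = 4
Total DF = (70.7 / 3.22)^4 (full precision, rounded at the end) = 232409.66

232409.66


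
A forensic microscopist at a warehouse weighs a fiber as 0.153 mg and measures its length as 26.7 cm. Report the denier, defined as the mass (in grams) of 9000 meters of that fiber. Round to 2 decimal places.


Denier calculation:
Mass in grams = 0.153 mg / 1000 = 0.000153 g
Length in meters = 26.7 cm / 100 = 0.267 m
Linear density = mass / length = 0.000153 / 0.267 = 0.00057303 g/m
Denier = (g/m) * 9000 = 0.00057303 * 9000 = 5.16

5.16


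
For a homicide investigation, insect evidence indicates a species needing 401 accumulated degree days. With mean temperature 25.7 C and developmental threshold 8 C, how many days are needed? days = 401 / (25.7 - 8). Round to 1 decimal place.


Insect development time:
Effective temperature = avg_temp - T_base = 25.7 - 8 = 17.7 C
Days = ADD / effective_temp = 401 / 17.7 = 22.7 days

22.7


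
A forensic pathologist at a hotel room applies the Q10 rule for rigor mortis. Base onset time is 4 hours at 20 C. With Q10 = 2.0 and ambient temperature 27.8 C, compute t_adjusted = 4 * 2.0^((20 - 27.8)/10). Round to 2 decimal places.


Rigor mortis time adjustment:
Exponent = (T_ref - T_actual) / 10 = (20 - 27.8) / 10 = -0.78
Q10 factor = 2.0^-0.78 = 0.58237
t_adjusted = 4 * 0.58237 = 2.33 hours

2.33


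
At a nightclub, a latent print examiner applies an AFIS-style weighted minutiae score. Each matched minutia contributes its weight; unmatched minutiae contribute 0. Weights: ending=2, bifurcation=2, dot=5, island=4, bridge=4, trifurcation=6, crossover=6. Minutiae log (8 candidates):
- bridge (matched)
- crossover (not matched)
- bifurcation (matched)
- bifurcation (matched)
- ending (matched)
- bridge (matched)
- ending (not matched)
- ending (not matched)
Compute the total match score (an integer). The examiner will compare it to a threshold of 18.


Weighted minutiae match score:
  bridge: matched, +4 (running total 4)
  crossover: not matched, +0
  bifurcation: matched, +2 (running total 6)
  bifurcation: matched, +2 (running total 8)
  ending: matched, +2 (running total 10)
  bridge: matched, +4 (running total 14)
  ending: not matched, +0
  ending: not matched, +0
Total score = 14
Threshold = 18; verdict = inconclusive

14


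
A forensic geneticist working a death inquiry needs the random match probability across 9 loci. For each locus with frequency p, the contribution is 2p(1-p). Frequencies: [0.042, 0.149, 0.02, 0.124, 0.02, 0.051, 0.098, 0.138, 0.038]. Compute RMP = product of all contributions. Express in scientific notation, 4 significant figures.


Computing RMP for 9 loci:
Locus 1: 2 * 0.042 * 0.958 = 0.080472
Locus 2: 2 * 0.149 * 0.851 = 0.253598
Locus 3: 2 * 0.02 * 0.98 = 0.0392
Locus 4: 2 * 0.124 * 0.876 = 0.217248
Locus 5: 2 * 0.02 * 0.98 = 0.0392
Locus 6: 2 * 0.051 * 0.949 = 0.096798
Locus 7: 2 * 0.098 * 0.902 = 0.176792
Locus 8: 2 * 0.138 * 0.862 = 0.237912
Locus 9: 2 * 0.038 * 0.962 = 0.073112
RMP = 2.028e-09

2.028e-09


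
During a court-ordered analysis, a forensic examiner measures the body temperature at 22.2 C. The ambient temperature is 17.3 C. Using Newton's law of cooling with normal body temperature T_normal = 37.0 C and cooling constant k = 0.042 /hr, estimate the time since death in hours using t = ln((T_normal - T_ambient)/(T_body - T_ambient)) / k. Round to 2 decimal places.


Using Newton's law of cooling:
t = ln((T_normal - T_ambient) / (T_body - T_ambient)) / k
T_normal - T_ambient = 19.7
T_body - T_ambient = 4.9
Ratio = 4.020408
ln(ratio) = 1.391383
t = 1.391383 / 0.042 = 33.13 hours

33.13


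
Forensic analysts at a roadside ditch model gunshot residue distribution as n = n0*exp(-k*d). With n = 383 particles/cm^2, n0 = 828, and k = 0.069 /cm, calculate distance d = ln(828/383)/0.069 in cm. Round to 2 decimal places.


GSR distance calculation:
n0/n = 828 / 383 = 2.16188
ln(n0/n) = 0.770978
d = 0.770978 / 0.069 = 11.17 cm

11.17


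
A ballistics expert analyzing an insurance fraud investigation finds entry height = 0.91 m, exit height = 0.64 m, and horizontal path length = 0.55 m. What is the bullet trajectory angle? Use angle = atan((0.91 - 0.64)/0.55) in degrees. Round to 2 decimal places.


Bullet trajectory angle:
Height difference = 0.91 - 0.64 = 0.27 m
angle = atan(0.27 / 0.55)
angle = atan(0.490909)
angle = 26.15 degrees

26.15


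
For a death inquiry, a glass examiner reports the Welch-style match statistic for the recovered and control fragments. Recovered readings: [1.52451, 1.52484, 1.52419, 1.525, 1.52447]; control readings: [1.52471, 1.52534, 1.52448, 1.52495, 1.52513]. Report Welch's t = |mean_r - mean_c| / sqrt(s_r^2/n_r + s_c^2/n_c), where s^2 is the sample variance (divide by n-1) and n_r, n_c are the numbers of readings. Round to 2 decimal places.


Welch's t-criterion for glass RI comparison:
Recovered mean = sum / n_r = 7.62301 / 5 = 1.524602
Control mean = sum / n_c = 7.62461 / 5 = 1.524922
Recovered sample variance s_r^2 = 1.0267e-07
Control sample variance s_c^2 = 1.1477e-07
Welch SE (unpooled) = sqrt(s_r^2/n_r + s_c^2/n_c) = sqrt(2.0534e-08 + 2.2954e-08) = sqrt(4.3488e-08) = 0.000208538
|mean_r - mean_c| = 0.00032
t = 0.00032 / 0.000208538 = 1.53

1.53


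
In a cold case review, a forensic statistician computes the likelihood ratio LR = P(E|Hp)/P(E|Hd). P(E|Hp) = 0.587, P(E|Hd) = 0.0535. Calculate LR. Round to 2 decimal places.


Likelihood ratio calculation:
LR = P(E|Hp) / P(E|Hd)
LR = 0.587 / 0.0535
LR = 10.97

10.97


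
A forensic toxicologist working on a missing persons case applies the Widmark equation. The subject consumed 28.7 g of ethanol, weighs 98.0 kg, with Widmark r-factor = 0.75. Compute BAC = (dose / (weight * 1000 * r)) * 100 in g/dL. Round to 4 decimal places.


Applying the Widmark formula:
BAC = (dose_g / (body_wt * 1000 * r)) * 100
Denominator = 98.0 * 1000 * 0.75 = 73500
BAC = (28.7 / 73500) * 100
BAC = 0.0390 g/dL

0.0390


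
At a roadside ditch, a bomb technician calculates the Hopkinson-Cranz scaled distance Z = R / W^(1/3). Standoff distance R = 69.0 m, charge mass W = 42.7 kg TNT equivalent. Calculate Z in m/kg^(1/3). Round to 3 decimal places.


Scaled distance calculation:
W^(1/3) = 42.7^(1/3) = 3.495232
Z = R / W^(1/3) = 69.0 / 3.495232
Z = 19.741 m/kg^(1/3)

19.741


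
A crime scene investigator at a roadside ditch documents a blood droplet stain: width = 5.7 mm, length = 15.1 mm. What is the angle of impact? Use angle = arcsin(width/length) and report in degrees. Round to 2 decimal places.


Blood spatter impact angle calculation:
width / length = 5.7 / 15.1 = 0.377483
angle = arcsin(0.377483)
angle = 22.18 degrees

22.18


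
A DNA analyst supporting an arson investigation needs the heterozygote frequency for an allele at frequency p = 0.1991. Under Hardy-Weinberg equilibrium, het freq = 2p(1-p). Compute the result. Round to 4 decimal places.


Hardy-Weinberg heterozygote frequency:
q = 1 - p = 1 - 0.1991 = 0.8009
2pq = 2 * 0.1991 * 0.8009 = 0.3189

0.3189


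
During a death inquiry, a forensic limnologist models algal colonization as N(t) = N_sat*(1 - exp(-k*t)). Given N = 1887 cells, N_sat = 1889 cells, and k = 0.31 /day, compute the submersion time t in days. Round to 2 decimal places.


PMSI from diatom colonization curve:
N / N_sat = 1887 / 1889 = 0.998941
1 - N/N_sat = 0.001059
ln(1 - N/N_sat) = -6.85043
t = -ln(1 - N/N_sat) / k = -(-6.85043) / 0.31 = 22.10 days

22.10


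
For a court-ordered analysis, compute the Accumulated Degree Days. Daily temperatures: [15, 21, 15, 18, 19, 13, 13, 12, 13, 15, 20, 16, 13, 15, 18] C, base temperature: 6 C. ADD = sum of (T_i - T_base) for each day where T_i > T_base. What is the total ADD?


Computing ADD day by day:
Day 1: max(0, 15 - 6) = 9
Day 2: max(0, 21 - 6) = 15
Day 3: max(0, 15 - 6) = 9
Day 4: max(0, 18 - 6) = 12
Day 5: max(0, 19 - 6) = 13
Day 6: max(0, 13 - 6) = 7
Day 7: max(0, 13 - 6) = 7
Day 8: max(0, 12 - 6) = 6
Day 9: max(0, 13 - 6) = 7
Day 10: max(0, 15 - 6) = 9
Day 11: max(0, 20 - 6) = 14
Day 12: max(0, 16 - 6) = 10
Day 13: max(0, 13 - 6) = 7
Day 14: max(0, 15 - 6) = 9
Day 15: max(0, 18 - 6) = 12
Total ADD = 146

146


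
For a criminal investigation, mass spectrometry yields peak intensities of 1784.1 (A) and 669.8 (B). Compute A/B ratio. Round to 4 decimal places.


Spectral peak ratio:
Peak A = 1784.1 counts
Peak B = 669.8 counts
Ratio = 1784.1 / 669.8 = 2.6636

2.6636


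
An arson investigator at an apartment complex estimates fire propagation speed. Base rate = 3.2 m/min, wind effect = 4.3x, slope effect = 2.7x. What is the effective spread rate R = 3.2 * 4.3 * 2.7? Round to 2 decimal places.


Fire spread rate calculation:
R = R0 * wind_factor * slope_factor
= 3.2 * 4.3 * 2.7
= 13.76 * 2.7
= 37.15 m/min

37.15


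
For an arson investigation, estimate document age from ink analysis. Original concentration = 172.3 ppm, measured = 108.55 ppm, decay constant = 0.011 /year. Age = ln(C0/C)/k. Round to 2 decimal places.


Document age estimation:
C0/C = 172.3 / 108.55 = 1.587287
ln(C0/C) = 0.462026
t = 0.462026 / 0.011 = 42.00 years

42.00


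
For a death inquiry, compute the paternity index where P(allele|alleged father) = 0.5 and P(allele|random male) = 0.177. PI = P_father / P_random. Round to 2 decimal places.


Paternity Index calculation:
PI = P(allele|father) / P(allele|random)
PI = 0.5 / 0.177
PI = 2.82

2.82


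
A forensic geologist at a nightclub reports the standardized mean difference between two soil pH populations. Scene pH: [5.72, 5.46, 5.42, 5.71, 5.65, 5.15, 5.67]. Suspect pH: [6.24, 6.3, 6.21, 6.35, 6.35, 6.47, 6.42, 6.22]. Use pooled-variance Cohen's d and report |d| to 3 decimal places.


Pooled-variance Cohen's d for soil pH comparison:
Scene mean = 38.78 / 7 = 5.54
Suspect mean = 50.56 / 8 = 6.32
Scene sample variance s_s^2 = 0.043867
Suspect sample variance s_c^2 = 0.009029
Pooled variance = ((n_s-1)*s_s^2 + (n_c-1)*s_c^2) / (n_s + n_c - 2) = 0.025108
Pooled SD = sqrt(0.025108) = 0.158455
Mean difference = -0.78
|d| = |-0.78| / 0.158455 = 4.923

4.923


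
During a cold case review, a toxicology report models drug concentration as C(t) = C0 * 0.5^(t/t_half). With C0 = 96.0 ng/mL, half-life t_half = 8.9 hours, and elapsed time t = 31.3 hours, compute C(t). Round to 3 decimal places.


Drug concentration decay:
Number of half-lives = t / t_half = 31.3 / 8.9 = 3.516854
Decay factor = 0.5^3.516854 = 0.08736178
C(t) = 96.0 * 0.08736178 = 8.387 ng/mL

8.387


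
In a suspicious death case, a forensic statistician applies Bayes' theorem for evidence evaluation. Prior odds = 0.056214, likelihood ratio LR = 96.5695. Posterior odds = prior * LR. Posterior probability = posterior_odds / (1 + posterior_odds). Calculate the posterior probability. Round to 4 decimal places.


Bayesian evidence evaluation:
Posterior odds = prior_odds * LR = 0.056214 * 96.5695 = 5.428558
Posterior probability = posterior_odds / (1 + posterior_odds)
= 5.428558 / (1 + 5.428558)
= 5.428558 / 6.428558
= 0.8444

0.8444


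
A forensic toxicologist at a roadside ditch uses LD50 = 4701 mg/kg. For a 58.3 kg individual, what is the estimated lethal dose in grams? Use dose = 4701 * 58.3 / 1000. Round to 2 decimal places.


Lethal dose calculation:
Lethal dose = LD50 * body_weight / 1000
= 4701 * 58.3 / 1000
= 274068.3 / 1000
= 274.07 g

274.07


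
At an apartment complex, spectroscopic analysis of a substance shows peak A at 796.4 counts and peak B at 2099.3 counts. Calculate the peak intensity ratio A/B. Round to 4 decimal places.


Spectral peak ratio:
Peak A = 796.4 counts
Peak B = 2099.3 counts
Ratio = 796.4 / 2099.3 = 0.3794

0.3794


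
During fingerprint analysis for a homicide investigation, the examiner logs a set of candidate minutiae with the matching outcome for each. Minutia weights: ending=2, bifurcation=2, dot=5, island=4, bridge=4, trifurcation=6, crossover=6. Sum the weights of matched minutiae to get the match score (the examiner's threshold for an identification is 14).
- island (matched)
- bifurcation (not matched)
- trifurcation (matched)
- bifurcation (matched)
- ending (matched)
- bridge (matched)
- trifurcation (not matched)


Weighted minutiae match score:
  island: matched, +4 (running total 4)
  bifurcation: not matched, +0
  trifurcation: matched, +6 (running total 10)
  bifurcation: matched, +2 (running total 12)
  ending: matched, +2 (running total 14)
  bridge: matched, +4 (running total 18)
  trifurcation: not matched, +0
Total score = 18
Threshold = 14; verdict = identification

18


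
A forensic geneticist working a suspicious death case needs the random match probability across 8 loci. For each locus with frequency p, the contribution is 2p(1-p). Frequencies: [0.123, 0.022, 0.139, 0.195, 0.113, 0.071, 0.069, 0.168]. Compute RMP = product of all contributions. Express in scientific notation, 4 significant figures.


Computing RMP for 8 loci:
Locus 1: 2 * 0.123 * 0.877 = 0.215742
Locus 2: 2 * 0.022 * 0.978 = 0.043032
Locus 3: 2 * 0.139 * 0.861 = 0.239358
Locus 4: 2 * 0.195 * 0.805 = 0.31395
Locus 5: 2 * 0.113 * 0.887 = 0.200462
Locus 6: 2 * 0.071 * 0.929 = 0.131918
Locus 7: 2 * 0.069 * 0.931 = 0.128478
Locus 8: 2 * 0.168 * 0.832 = 0.279552
RMP = 6.626e-07

6.626e-07


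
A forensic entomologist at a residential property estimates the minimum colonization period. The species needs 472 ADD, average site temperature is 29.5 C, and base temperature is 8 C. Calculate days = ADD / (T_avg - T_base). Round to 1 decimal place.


Insect development time:
Effective temperature = avg_temp - T_base = 29.5 - 8 = 21.5 C
Days = ADD / effective_temp = 472 / 21.5 = 22.0 days

22.0


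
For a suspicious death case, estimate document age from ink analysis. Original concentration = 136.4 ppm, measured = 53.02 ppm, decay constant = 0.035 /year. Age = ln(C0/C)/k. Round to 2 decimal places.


Document age estimation:
C0/C = 136.4 / 53.02 = 2.572614
ln(C0/C) = 0.944923
t = 0.944923 / 0.035 = 27.00 years

27.00


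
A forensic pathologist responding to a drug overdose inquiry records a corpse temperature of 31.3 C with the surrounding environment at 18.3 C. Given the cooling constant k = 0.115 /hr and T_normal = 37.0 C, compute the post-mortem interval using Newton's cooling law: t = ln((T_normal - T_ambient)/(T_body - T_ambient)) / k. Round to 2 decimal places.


Using Newton's law of cooling:
t = ln((T_normal - T_ambient) / (T_body - T_ambient)) / k
T_normal - T_ambient = 18.7
T_body - T_ambient = 13.0
Ratio = 1.438462
ln(ratio) = 0.363574
t = 0.363574 / 0.115 = 3.16 hours

3.16


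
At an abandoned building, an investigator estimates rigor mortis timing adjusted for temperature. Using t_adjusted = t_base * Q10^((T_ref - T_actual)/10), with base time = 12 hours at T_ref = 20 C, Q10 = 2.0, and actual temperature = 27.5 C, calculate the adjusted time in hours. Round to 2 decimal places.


Rigor mortis time adjustment:
Exponent = (T_ref - T_actual) / 10 = (20 - 27.5) / 10 = -0.75
Q10 factor = 2.0^-0.75 = 0.5946
t_adjusted = 12 * 0.5946 = 7.14 hours

7.14


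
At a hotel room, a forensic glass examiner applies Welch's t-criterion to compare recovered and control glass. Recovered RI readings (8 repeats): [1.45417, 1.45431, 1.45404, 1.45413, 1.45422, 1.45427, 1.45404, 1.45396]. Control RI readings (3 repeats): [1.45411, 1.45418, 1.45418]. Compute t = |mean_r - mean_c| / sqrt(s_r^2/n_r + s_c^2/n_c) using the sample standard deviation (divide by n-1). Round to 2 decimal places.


Welch's t-criterion for glass RI comparison:
Recovered mean = sum / n_r = 11.63314 / 8 = 1.4541425
Control mean = sum / n_c = 4.36247 / 3 = 1.4541567
Recovered sample variance s_r^2 = 1.50786e-08
Control sample variance s_c^2 = 1.63333e-09
Welch SE (unpooled) = sqrt(s_r^2/n_r + s_c^2/n_c) = sqrt(1.88482e-09 + 5.44444e-10) = sqrt(2.42926e-09) = 4.92875e-05
|mean_r - mean_c| = 1.41667e-05
t = 1.41667e-05 / 4.92875e-05 = 0.29

0.29


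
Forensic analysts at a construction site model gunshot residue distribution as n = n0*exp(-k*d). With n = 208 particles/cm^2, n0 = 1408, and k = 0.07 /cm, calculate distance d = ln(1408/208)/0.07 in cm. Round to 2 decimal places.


GSR distance calculation:
n0/n = 1408 / 208 = 6.769231
ln(n0/n) = 1.912387
d = 1.912387 / 0.07 = 27.32 cm

27.32


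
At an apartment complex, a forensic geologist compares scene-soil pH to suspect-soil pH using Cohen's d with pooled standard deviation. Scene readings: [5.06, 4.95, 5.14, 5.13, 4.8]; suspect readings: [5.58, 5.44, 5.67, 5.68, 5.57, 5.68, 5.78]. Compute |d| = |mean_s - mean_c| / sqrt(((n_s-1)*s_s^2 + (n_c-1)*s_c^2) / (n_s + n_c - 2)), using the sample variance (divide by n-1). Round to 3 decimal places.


Pooled-variance Cohen's d for soil pH comparison:
Scene mean = 25.08 / 5 = 5.016
Suspect mean = 39.4 / 7 = 5.628571
Scene sample variance s_s^2 = 0.02033
Suspect sample variance s_c^2 = 0.011881
Pooled variance = ((n_s-1)*s_s^2 + (n_c-1)*s_c^2) / (n_s + n_c - 2) = 0.015261
Pooled SD = sqrt(0.015261) = 0.123535
Mean difference = -0.612571
|d| = |-0.612571| / 0.123535 = 4.959

4.959


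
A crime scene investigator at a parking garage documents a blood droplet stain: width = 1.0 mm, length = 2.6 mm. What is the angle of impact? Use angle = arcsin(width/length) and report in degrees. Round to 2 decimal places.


Blood spatter impact angle calculation:
width / length = 1.0 / 2.6 = 0.384615
angle = arcsin(0.384615)
angle = 22.62 degrees

22.62


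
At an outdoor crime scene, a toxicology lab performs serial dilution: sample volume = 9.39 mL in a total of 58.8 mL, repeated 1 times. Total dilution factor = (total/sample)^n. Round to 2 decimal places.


Dilution factor calculation:
Single dilution = V_total / V_sample = 58.8 / 9.39 ≈ 6.261981
Number of dilutions = 1
Total DF = (58.8 / 9.39)^1 (full precision, rounded at the end) = 6.26

6.26


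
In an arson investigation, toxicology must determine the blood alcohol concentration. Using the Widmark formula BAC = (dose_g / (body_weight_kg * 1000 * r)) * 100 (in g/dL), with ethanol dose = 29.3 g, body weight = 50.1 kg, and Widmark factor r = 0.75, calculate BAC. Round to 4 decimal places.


Applying the Widmark formula:
BAC = (dose_g / (body_wt * 1000 * r)) * 100
Denominator = 50.1 * 1000 * 0.75 = 37575
BAC = (29.3 / 37575) * 100
BAC = 0.0780 g/dL

0.0780


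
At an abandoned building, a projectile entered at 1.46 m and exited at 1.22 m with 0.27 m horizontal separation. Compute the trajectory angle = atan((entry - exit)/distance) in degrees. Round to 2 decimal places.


Bullet trajectory angle:
Height difference = 1.46 - 1.22 = 0.24 m
angle = atan(0.24 / 0.27)
angle = atan(0.888889)
angle = 41.63 degrees

41.63


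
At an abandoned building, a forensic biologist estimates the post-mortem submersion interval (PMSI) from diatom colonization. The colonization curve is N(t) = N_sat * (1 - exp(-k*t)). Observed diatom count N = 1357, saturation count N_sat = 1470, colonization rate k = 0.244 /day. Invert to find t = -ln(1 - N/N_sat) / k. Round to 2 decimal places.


PMSI from diatom colonization curve:
N / N_sat = 1357 / 1470 = 0.923129
1 - N/N_sat = 0.076871
ln(1 - N/N_sat) = -2.565627
t = -ln(1 - N/N_sat) / k = -(-2.565627) / 0.244 = 10.51 days

10.51


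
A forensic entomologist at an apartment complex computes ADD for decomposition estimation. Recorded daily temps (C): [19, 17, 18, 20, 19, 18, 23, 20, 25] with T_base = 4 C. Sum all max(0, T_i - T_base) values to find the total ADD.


Computing ADD day by day:
Day 1: max(0, 19 - 4) = 15
Day 2: max(0, 17 - 4) = 13
Day 3: max(0, 18 - 4) = 14
Day 4: max(0, 20 - 4) = 16
Day 5: max(0, 19 - 4) = 15
Day 6: max(0, 18 - 4) = 14
Day 7: max(0, 23 - 4) = 19
Day 8: max(0, 20 - 4) = 16
Day 9: max(0, 25 - 4) = 21
Total ADD = 143

143


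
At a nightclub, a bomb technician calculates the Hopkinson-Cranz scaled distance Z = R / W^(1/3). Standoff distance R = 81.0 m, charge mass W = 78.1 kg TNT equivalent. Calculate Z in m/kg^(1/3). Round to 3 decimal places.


Scaled distance calculation:
W^(1/3) = 78.1^(1/3) = 4.274484
Z = R / W^(1/3) = 81.0 / 4.274484
Z = 18.950 m/kg^(1/3)

18.950


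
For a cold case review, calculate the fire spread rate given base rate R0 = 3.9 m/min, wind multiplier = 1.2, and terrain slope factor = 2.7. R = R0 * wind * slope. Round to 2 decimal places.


Fire spread rate calculation:
R = R0 * wind_factor * slope_factor
= 3.9 * 1.2 * 2.7
= 4.68 * 2.7
= 12.64 m/min

12.64


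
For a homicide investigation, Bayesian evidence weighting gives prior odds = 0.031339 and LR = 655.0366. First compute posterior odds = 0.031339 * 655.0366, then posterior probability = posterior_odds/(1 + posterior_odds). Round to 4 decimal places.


Bayesian evidence evaluation:
Posterior odds = prior_odds * LR = 0.031339 * 655.0366 = 20.52819
Posterior probability = posterior_odds / (1 + posterior_odds)
= 20.52819 / (1 + 20.52819)
= 20.52819 / 21.52819
= 0.9535

0.9535


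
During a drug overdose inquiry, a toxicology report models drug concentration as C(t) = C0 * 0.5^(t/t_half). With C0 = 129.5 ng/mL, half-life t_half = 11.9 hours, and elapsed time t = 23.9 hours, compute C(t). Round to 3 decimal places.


Drug concentration decay:
Number of half-lives = t / t_half = 23.9 / 11.9 = 2.008403
Decay factor = 0.5^2.008403 = 0.2485481
C(t) = 129.5 * 0.2485481 = 32.187 ng/mL

32.187


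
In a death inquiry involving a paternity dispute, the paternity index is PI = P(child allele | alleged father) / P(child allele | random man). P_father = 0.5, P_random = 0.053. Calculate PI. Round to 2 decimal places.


Paternity Index calculation:
PI = P(allele|father) / P(allele|random)
PI = 0.5 / 0.053
PI = 9.43

9.43


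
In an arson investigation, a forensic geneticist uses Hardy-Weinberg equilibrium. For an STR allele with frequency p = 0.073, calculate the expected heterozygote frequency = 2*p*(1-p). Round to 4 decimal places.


Hardy-Weinberg heterozygote frequency:
q = 1 - p = 1 - 0.073 = 0.927
2pq = 2 * 0.073 * 0.927 = 0.1353

0.1353


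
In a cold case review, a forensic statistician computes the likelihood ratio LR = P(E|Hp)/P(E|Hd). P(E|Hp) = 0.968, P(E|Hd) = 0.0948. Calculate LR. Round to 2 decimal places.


Likelihood ratio calculation:
LR = P(E|Hp) / P(E|Hd)
LR = 0.968 / 0.0948
LR = 10.21

10.21


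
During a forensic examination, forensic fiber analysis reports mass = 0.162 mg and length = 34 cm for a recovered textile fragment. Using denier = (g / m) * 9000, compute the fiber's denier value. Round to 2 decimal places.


Denier calculation:
Mass in grams = 0.162 mg / 1000 = 0.000162 g
Length in meters = 34 cm / 100 = 0.34 m
Linear density = mass / length = 0.000162 / 0.34 = 0.00047647 g/m
Denier = (g/m) * 9000 = 0.00047647 * 9000 = 4.29

4.29


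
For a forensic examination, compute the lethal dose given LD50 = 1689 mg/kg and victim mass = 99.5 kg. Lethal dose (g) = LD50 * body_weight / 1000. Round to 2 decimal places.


Lethal dose calculation:
Lethal dose = LD50 * body_weight / 1000
= 1689 * 99.5 / 1000
= 168055.5 / 1000
= 168.06 g

168.06


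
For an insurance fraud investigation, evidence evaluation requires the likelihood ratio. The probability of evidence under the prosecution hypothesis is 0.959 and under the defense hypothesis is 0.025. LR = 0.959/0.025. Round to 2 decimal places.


Likelihood ratio calculation:
LR = P(E|Hp) / P(E|Hd)
LR = 0.959 / 0.025
LR = 38.36

38.36


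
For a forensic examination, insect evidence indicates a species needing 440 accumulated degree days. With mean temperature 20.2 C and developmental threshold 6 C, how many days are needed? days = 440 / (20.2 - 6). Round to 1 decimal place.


Insect development time:
Effective temperature = avg_temp - T_base = 20.2 - 6 = 14.2 C
Days = ADD / effective_temp = 440 / 14.2 = 31.0 days

31.0
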